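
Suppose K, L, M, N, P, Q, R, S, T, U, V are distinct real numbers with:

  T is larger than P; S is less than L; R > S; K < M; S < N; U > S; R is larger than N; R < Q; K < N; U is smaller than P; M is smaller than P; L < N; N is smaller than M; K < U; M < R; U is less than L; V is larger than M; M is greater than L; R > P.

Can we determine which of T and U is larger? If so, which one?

U < L and L < N give U < N.
Then N < M extends the chain to M.
With M < P: U < L < N < M < P.
Then P < T extends the chain to T.
So T is larger.

T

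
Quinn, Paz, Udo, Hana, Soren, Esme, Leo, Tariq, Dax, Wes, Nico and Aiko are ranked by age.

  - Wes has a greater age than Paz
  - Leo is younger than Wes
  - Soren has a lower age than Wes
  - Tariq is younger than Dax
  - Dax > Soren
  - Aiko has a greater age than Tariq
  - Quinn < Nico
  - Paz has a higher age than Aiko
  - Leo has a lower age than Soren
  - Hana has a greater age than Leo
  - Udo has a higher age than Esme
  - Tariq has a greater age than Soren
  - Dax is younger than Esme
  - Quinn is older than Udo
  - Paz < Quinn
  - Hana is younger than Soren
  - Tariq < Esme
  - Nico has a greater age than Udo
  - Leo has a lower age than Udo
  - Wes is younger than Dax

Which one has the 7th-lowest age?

Wes

Piecing the relations together gives one ordering: Leo < Hana < Soren < Tariq < Aiko < Paz < Wes < Dax < Esme < Udo < Quinn < Nico.
The 7th smallest is Wes.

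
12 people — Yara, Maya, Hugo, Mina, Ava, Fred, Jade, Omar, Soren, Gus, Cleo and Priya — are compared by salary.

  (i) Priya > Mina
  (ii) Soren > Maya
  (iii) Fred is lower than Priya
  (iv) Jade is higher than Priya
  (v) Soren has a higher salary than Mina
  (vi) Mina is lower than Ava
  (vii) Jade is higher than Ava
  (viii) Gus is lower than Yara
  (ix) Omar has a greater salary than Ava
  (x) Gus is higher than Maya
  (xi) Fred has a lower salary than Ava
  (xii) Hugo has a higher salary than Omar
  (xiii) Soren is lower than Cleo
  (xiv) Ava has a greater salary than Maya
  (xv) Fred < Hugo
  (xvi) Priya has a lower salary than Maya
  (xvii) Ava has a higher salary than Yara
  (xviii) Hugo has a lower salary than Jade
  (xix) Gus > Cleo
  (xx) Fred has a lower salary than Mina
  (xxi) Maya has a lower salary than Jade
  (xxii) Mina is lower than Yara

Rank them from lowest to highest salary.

Fred < Mina < Priya < Maya < Soren < Cleo < Gus < Yara < Ava < Omar < Hugo < Jade

Nothing is placed below Fred, so it is least; from there Fred < Mina; Mina < Priya; Priya < Maya; Maya < Soren; Soren < Cleo; Cleo < Gus; Gus < Yara; Yara < Ava; Ava < Omar; Omar < Hugo; Hugo < Jade, each given directly.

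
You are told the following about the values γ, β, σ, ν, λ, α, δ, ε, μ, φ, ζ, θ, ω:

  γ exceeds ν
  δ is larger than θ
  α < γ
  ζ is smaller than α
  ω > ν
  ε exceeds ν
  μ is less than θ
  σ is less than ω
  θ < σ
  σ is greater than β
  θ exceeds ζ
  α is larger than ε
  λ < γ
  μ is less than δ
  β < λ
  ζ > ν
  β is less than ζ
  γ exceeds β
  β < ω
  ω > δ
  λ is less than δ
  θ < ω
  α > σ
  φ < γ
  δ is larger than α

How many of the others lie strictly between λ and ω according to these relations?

The relations place λ below ω. An element lies strictly between them when it is forced above λ and also forced below ω.
Above λ: {δ, γ}. Below ω: {β, ν, ε, ζ, μ, θ, σ, α, δ}.
Intersection: {δ} — 1.

1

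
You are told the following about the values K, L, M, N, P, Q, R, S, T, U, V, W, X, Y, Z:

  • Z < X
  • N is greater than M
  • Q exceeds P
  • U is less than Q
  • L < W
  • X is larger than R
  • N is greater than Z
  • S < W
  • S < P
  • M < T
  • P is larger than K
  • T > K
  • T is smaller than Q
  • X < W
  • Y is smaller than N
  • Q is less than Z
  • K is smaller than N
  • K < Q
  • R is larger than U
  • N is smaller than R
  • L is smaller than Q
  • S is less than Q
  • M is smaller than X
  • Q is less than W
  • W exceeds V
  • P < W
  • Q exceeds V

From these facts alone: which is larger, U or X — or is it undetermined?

X

Chaining the given relations: U < Q < Z < N < R < X.
So X is larger.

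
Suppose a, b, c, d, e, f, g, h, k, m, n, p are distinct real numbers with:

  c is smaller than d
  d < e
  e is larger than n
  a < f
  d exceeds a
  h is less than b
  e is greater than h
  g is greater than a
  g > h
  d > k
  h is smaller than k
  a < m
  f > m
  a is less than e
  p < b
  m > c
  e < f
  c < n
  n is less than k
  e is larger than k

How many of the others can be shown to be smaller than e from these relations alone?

Directly below e: a, h, n, k, d.
One step further: c (6 so far).
Nothing else is reachable below e; 6 in all.

6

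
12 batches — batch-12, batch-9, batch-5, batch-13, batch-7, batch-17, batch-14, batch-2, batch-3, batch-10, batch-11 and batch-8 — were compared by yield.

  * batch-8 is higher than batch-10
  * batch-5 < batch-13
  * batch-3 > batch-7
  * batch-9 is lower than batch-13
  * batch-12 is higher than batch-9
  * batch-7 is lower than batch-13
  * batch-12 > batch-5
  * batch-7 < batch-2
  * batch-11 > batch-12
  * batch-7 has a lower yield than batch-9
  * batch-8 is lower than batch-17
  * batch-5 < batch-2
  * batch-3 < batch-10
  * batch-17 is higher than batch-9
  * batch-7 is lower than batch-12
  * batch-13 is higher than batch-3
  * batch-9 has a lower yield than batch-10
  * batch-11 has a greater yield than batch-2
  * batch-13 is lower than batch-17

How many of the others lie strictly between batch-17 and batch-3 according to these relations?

The relations place batch-3 below batch-17. An element lies strictly between them when it is forced above batch-3 and also forced below batch-17.
Above batch-3: {batch-10, batch-13, batch-8}. Below batch-17: {batch-7, batch-5, batch-9, batch-10, batch-13, batch-8}.
Intersection: {batch-10, batch-13, batch-8} — 3.

3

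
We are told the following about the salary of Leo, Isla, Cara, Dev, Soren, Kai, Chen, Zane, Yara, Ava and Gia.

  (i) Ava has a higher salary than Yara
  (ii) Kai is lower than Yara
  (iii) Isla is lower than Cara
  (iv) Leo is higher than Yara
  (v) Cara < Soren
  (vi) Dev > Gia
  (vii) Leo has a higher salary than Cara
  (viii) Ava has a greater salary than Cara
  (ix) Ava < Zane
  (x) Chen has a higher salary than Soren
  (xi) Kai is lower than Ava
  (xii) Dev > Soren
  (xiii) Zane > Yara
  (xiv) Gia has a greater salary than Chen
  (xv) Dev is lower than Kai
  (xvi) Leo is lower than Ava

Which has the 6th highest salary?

Dev

Piecing the relations together gives one ordering: Isla < Cara < Soren < Chen < Gia < Dev < Kai < Yara < Leo < Ava < Zane.
The 6th largest is Dev.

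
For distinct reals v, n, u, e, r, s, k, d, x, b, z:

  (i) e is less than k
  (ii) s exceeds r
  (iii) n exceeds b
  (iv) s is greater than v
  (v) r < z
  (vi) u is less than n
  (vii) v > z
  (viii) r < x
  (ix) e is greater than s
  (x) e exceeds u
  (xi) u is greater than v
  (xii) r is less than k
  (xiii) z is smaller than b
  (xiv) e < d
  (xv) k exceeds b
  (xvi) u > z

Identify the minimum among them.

Chaining upward from r: directly above it, z, s, x, k; then v, u, e, b; then n, d.
That covers every other element, and nothing is given below r, so r is the minimum.

r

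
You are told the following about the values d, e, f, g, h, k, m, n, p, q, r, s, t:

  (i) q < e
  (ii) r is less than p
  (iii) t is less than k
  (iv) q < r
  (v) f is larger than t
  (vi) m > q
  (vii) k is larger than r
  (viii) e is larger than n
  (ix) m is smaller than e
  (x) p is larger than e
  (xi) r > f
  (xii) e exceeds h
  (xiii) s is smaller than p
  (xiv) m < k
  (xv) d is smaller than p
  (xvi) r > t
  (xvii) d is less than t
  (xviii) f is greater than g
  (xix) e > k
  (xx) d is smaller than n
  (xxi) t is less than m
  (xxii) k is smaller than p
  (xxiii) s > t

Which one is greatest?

d is not greatest since d < t; t is not greatest since t < f; q is not greatest since q < e; g is not greatest since g < f; n is not greatest since n < e; s is not greatest since s < p; f is not greatest since f < r; r is not greatest since r < k; m is not greatest since m < k; k is not greatest since k < e; h is not greatest since h < e; e is not greatest since e < p.
Only p has nothing above it, so p is the greatest.

p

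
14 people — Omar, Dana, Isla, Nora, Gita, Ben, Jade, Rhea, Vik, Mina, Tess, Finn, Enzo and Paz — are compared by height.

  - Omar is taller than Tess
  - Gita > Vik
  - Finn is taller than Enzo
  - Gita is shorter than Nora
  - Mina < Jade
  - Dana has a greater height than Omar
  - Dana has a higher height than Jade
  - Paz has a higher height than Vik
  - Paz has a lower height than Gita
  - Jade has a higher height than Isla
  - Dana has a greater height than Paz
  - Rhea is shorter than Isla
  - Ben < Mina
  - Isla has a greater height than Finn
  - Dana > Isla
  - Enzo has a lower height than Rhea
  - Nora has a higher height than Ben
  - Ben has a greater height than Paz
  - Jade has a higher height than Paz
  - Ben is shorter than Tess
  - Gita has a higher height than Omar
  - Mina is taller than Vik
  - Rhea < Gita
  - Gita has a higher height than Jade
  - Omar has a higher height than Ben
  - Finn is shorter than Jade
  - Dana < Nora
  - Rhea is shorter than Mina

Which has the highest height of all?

Nora

Vik is not greatest since Vik < Paz; Enzo is not greatest since Enzo < Finn; Paz is not greatest since Paz < Gita; Finn is not greatest since Finn < Isla; Ben is not greatest since Ben < Tess; Rhea is not greatest since Rhea < Isla; Mina is not greatest since Mina < Jade; Isla is not greatest since Isla < Dana; Jade is not greatest since Jade < Dana; Tess is not greatest since Tess < Omar; Omar is not greatest since Omar < Dana; Gita is not greatest since Gita < Nora; Dana is not greatest since Dana < Nora.
Only Nora has nothing above it, so Nora is the highest height.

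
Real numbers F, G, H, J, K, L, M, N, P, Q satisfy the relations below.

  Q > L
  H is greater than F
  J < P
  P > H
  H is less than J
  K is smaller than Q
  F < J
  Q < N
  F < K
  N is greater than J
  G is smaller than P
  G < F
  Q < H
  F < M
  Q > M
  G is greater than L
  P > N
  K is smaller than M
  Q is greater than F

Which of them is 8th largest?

The consecutive relations fix a unique order: L < G < F < K < M < Q < H < J < N < P.
The 8th largest is F.

F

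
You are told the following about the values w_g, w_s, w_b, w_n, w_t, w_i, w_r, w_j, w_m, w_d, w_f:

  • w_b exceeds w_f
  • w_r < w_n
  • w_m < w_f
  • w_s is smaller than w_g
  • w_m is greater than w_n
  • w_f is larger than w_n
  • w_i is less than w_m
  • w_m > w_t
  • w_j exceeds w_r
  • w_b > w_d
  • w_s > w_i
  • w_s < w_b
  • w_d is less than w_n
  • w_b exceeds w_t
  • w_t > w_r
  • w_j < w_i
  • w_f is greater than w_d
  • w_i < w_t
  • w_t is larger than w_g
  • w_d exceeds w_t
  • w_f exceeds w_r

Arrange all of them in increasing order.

w_r < w_j < w_i < w_s < w_g < w_t < w_d < w_n < w_m < w_f < w_b

The consecutive links are each given: w_r < w_j; w_j < w_i; w_i < w_s; w_s < w_g; w_g < w_t; w_t < w_d; w_d < w_n; w_n < w_m; w_m < w_f; w_f < w_b.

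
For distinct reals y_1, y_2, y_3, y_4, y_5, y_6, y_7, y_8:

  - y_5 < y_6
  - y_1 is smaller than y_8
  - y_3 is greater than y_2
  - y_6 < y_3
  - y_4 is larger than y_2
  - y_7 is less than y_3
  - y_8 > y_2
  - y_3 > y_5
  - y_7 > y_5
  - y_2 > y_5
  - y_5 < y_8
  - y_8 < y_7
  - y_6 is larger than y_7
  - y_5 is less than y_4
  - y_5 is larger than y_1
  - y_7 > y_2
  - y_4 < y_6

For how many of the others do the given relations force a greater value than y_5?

6

Directly above y_5: y_2, y_4, y_8, y_7, y_6, y_3.
No other element is forced above y_5 by the given relations, so the count is 6.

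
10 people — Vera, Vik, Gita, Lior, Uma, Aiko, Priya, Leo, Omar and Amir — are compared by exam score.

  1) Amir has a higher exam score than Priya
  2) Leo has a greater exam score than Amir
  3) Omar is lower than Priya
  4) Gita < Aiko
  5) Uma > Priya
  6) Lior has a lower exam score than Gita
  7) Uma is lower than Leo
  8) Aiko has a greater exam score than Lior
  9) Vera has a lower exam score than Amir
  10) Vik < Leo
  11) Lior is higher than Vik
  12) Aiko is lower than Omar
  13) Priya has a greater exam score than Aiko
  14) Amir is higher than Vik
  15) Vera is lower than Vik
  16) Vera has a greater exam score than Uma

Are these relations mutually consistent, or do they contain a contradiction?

Chaining the given relations yields Vik < Lior < Gita < Aiko < Omar < Priya < Uma < Vera, so Vik < Vera. But one relation states Vera < Vik. These cannot both hold.

inconsistent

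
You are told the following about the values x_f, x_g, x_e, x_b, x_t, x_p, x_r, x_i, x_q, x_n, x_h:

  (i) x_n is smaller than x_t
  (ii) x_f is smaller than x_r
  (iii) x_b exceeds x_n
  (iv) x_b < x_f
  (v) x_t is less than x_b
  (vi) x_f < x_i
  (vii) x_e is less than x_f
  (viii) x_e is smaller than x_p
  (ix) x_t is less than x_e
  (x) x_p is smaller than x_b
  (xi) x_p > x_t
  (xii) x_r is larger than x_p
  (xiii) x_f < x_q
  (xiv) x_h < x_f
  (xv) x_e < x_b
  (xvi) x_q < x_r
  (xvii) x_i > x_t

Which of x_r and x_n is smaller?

x_n

x_n < x_t and x_t < x_p give x_n < x_p.
Then x_p < x_b extends the chain to x_b.
Then x_b < x_f extends the chain to x_f.
Then x_f < x_q extends the chain to x_q.
With x_q < x_r: x_n < x_t < x_p < x_b < x_f < x_q < x_r.
So x_n < x_r; x_n is the smaller of the two.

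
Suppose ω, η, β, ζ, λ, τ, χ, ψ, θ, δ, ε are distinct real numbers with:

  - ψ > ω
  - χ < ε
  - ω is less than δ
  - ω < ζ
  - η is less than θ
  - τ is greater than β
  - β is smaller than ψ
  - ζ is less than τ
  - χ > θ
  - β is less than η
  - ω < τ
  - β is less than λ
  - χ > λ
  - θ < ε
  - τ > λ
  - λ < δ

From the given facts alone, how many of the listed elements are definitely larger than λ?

4

From λ the given relations immediately reach δ, τ, χ.
From those, ε — 4 in total.
No other element is forced above λ by the given relations, so the count is 4.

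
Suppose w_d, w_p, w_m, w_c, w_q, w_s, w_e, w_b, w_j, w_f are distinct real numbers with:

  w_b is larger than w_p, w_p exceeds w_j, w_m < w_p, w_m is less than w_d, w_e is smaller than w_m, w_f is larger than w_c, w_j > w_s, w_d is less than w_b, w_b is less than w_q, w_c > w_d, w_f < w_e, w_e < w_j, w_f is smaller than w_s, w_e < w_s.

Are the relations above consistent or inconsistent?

inconsistent

We have w_e < w_m stated directly, yet also w_m < w_d < w_c < w_f < w_e by chaining the others — so w_m < w_e. Contradiction.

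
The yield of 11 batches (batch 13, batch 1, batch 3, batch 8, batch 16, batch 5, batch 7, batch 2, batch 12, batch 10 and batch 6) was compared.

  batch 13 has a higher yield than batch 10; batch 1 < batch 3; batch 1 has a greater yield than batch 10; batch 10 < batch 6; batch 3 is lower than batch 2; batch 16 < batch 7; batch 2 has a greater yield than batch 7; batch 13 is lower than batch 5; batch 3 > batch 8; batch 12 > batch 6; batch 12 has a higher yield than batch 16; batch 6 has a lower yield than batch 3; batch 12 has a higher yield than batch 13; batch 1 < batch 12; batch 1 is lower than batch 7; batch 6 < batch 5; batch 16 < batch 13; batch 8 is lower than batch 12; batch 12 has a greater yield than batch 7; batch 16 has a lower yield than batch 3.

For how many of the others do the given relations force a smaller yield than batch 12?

7

Directly below batch 12: batch 6, batch 16, batch 8, batch 13, batch 1, batch 7.
One step further: batch 10 (7 so far).
No other element is forced below batch 12 by the given relations, so the count is 7.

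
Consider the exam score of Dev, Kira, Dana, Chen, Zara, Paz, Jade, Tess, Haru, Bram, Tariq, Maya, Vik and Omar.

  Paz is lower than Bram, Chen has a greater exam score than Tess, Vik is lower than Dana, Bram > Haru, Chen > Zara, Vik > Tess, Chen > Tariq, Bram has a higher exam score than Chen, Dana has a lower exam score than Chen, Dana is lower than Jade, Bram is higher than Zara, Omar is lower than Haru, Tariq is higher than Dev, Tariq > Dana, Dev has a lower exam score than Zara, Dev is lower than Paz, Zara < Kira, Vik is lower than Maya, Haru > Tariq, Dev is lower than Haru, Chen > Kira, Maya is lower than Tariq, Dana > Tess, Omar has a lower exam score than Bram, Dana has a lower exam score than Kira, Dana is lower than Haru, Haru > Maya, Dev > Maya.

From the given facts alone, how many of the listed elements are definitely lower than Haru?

Directly below Haru: Omar, Dana, Maya, Dev, Tariq.
One step further: Tess, Vik (7 so far).
No other element is forced below Haru by the given relations, so the count is 7.

7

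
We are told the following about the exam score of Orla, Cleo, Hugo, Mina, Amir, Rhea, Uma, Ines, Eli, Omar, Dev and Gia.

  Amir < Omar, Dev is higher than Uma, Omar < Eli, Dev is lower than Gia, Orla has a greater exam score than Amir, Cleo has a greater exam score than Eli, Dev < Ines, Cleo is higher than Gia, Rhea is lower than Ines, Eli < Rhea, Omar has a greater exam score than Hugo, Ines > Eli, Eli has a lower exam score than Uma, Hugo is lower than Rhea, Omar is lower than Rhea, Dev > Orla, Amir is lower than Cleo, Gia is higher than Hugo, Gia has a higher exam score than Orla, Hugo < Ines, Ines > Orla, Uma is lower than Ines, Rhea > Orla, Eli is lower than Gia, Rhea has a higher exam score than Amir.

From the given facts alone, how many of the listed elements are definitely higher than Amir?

The elements the relations force above Amir are Omar, Eli, Orla, Uma, Dev, Rhea, Gia, Cleo, Ines — no chain reaches any other.
That is 9.

9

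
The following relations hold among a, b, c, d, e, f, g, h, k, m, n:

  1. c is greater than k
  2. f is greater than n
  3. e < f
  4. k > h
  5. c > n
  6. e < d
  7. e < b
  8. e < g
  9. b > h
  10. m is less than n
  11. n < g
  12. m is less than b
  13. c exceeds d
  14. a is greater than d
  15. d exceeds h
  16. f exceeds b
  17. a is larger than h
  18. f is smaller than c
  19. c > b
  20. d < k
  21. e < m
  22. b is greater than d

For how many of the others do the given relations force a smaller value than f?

6

The elements the relations force below f are e, h, m, d, n, b — no chain reaches any other.
That is 6.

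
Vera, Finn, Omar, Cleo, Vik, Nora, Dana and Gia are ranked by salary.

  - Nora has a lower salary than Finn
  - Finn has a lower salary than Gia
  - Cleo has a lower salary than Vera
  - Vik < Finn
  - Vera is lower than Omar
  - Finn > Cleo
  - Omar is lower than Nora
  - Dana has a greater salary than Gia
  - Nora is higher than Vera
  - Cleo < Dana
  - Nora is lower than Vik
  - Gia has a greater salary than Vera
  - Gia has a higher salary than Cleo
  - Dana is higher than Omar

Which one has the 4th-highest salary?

Vik

Chaining the given pairs: Cleo < Vera < Omar < Nora < Vik < Finn < Gia < Dana.
The 4th largest is Vik.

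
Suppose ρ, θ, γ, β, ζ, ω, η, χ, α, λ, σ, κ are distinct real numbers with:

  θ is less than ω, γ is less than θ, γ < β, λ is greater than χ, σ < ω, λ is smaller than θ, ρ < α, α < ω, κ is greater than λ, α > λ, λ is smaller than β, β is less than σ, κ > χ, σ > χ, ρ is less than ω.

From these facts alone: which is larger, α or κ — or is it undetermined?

undetermined

Following every chain through κ: below κ we get χ, λ.
α is not reached, and no chain runs the other way from α to κ.
So the given relations leave the order of κ and α undetermined.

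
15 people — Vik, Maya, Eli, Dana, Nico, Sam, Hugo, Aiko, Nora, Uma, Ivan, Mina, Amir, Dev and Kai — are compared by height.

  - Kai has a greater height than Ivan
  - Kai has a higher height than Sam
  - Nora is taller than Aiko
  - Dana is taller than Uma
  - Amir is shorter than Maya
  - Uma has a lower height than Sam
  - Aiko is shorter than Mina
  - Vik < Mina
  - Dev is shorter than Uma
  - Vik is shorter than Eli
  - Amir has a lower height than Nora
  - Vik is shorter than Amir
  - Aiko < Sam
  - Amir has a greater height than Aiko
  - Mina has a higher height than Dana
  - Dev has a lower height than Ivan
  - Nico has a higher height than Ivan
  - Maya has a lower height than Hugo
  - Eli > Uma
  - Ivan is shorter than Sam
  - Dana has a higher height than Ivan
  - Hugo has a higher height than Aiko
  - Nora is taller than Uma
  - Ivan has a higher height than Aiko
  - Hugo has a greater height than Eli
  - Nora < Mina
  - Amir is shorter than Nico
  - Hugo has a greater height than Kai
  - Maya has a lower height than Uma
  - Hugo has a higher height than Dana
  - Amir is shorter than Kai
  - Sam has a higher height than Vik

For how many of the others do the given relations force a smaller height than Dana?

From Dana the given relations immediately reach Uma, Ivan.
From those, Dev, Aiko, Maya — 5 in total.
From those, Amir — 6 in total.
From those, Vik — 7 in total.
Nothing else is reachable below Dana; 7 in all.

7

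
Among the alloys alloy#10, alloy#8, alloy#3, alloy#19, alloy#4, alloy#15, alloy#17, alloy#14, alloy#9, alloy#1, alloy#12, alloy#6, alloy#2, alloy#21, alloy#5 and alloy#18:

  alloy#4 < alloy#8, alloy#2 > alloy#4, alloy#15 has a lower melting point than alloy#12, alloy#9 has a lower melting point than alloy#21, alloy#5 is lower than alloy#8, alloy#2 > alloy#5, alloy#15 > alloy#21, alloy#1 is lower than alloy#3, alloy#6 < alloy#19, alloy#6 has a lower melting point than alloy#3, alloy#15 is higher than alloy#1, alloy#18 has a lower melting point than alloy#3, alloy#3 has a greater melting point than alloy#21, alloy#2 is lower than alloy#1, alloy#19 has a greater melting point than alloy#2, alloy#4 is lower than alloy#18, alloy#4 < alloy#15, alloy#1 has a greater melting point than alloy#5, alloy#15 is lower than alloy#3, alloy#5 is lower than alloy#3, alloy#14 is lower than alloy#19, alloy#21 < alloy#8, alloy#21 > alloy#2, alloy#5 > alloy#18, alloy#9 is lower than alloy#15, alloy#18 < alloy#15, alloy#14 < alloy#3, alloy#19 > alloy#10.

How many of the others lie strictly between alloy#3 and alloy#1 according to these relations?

1

The relations place alloy#1 below alloy#3. An element lies strictly between them when it is forced above alloy#1 and also forced below alloy#3.
Above alloy#1: {alloy#15, alloy#12}. Below alloy#3: {alloy#9, alloy#4, alloy#6, alloy#18, alloy#5, alloy#2, alloy#21, alloy#15, alloy#14}.
Intersection: {alloy#15} — 1.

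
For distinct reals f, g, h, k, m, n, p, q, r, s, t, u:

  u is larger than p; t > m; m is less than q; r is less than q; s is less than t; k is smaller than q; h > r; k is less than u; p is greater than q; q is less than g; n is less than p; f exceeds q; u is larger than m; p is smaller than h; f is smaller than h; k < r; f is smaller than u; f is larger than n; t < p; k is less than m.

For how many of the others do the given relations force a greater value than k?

9

Directly above k: m, r, q, u.
One step further: t, p, f, h, g (9 so far).
Nothing else is reachable above k; 9 in all.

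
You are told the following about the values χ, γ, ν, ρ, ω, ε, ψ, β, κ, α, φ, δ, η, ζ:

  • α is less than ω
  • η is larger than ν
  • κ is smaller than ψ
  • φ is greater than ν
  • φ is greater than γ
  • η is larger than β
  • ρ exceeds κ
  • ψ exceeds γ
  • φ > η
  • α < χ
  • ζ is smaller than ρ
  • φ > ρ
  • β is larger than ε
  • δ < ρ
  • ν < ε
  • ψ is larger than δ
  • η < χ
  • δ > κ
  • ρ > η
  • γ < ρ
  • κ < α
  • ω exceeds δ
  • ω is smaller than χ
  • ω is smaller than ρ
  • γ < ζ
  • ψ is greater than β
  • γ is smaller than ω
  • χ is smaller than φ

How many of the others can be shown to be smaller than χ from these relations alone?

Directly below χ: α, η, ω.
One step further: κ, ν, γ, β, δ (8 so far).
One step further: ε (9 so far).
No other element is forced below χ by the given relations, so the count is 9.

9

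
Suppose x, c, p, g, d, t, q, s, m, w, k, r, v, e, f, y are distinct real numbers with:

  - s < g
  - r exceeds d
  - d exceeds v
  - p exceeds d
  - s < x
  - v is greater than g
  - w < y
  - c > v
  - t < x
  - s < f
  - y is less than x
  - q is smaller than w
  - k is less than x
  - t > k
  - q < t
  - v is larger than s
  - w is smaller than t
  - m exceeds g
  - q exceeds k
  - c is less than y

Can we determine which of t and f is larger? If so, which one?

Following every chain through t: above t we get x; below t we get k, q, w.
f is not reached, and no chain runs the other way from f to t.
So the given relations leave the order of t and f undetermined.

undetermined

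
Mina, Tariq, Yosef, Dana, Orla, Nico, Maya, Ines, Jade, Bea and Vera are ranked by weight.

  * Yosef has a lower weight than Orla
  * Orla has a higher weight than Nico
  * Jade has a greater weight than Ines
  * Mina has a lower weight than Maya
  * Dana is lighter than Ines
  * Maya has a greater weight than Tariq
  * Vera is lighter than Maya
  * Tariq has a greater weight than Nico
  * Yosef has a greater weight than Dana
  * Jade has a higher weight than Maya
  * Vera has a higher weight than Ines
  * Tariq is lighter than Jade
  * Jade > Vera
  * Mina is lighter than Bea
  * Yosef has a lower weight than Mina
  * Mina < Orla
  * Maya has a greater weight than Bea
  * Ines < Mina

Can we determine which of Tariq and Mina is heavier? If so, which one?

undetermined

Following every chain through Tariq: above Tariq we get Maya, Jade; below Tariq we get Nico.
Mina is not reached, and no chain runs the other way from Mina to Tariq.
So the given relations leave the order of Tariq and Mina undetermined.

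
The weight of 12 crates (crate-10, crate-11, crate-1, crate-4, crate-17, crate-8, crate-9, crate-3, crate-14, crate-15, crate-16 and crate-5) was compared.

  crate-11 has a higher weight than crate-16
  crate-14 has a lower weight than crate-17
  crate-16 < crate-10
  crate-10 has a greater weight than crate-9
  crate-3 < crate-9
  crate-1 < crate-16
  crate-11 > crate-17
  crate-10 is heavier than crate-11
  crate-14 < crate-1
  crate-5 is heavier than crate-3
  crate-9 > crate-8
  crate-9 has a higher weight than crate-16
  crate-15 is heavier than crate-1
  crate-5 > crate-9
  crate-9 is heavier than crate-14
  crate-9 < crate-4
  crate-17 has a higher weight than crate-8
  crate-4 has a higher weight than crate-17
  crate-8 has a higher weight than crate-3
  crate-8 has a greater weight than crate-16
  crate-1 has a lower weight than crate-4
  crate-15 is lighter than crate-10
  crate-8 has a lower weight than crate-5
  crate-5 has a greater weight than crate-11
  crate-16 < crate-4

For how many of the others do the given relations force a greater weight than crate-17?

4

Directly above crate-17: crate-11, crate-4.
One step further: crate-5, crate-10 (4 so far).
No other element is forced above crate-17 by the given relations, so the count is 4.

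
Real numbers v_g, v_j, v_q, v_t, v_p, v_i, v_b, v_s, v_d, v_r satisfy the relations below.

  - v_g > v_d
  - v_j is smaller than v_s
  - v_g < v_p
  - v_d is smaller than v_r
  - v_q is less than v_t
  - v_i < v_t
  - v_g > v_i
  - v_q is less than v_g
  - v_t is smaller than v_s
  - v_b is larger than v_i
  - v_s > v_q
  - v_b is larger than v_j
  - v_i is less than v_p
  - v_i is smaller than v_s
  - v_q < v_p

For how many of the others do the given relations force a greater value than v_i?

Directly above v_i: v_t, v_s, v_g, v_b, v_p.
Nothing else is reachable above v_i; 5 in all.

5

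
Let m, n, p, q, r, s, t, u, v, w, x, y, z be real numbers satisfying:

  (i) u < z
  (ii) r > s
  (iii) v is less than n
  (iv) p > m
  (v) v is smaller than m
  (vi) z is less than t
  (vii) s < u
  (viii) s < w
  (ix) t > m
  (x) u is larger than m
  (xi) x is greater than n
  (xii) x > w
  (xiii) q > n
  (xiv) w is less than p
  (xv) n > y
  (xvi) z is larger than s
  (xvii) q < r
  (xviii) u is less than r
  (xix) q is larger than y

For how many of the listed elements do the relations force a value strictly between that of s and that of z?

1

The relations place s below z. An element lies strictly between them when it is forced above s and also forced below z.
Above s: {w, u, x, t, r, p}. Below z: {v, m, u}.
Intersection: {u} — 1.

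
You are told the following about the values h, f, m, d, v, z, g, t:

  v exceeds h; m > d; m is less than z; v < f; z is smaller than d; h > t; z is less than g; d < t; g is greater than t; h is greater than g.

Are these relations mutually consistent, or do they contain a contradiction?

Chaining the given relations yields m < z < d, so m < d. But one relation states d < m. These cannot both hold.

inconsistent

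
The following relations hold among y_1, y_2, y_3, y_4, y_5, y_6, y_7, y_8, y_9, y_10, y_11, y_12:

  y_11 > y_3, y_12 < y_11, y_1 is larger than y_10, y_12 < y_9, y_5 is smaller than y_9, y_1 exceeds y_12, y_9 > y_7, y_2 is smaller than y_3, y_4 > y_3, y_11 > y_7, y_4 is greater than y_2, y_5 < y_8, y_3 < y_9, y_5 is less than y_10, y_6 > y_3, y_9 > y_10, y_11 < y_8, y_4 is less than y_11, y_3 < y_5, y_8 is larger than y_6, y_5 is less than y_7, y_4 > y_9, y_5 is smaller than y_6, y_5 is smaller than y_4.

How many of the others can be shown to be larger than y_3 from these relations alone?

9

From y_3 the given relations immediately reach y_5, y_6, y_9, y_4, y_11.
From those, y_7, y_10, y_8 — 8 in total.
From those, y_1 — 9 in total.
Nothing else is reachable above y_3; 9 in all.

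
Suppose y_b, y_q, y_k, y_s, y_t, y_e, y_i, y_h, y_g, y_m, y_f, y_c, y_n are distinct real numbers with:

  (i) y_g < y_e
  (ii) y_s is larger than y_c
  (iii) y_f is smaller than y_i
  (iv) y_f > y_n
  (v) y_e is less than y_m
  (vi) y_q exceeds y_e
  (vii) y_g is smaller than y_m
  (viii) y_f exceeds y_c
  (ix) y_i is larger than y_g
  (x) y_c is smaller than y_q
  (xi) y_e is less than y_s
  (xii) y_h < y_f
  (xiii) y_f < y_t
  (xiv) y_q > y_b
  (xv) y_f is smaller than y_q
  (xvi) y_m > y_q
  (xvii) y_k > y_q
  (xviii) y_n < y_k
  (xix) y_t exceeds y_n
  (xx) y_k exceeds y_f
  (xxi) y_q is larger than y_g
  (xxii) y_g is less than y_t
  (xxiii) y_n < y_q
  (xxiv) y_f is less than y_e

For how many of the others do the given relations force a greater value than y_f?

7

From y_f the given relations immediately reach y_e, y_q, y_i, y_t, y_k.
From those, y_s, y_m — 7 in total.
No other element is forced above y_f by the given relations, so the count is 7.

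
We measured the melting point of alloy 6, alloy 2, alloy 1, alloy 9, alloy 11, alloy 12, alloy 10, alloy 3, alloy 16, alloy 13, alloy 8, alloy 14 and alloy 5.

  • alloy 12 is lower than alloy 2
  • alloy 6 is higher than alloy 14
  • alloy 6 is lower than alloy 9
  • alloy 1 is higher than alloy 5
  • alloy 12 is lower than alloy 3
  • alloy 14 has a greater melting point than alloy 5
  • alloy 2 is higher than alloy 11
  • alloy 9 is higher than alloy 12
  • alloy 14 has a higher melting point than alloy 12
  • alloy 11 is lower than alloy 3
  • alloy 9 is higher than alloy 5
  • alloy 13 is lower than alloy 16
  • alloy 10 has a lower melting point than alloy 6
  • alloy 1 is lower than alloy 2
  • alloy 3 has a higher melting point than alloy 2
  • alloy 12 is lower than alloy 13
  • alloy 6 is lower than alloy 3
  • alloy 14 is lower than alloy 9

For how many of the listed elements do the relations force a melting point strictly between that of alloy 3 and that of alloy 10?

The relations place alloy 10 below alloy 3. An element lies strictly between them when it is forced above alloy 10 and also forced below alloy 3.
Above alloy 10: {alloy 6, alloy 9}. Below alloy 3: {alloy 5, alloy 12, alloy 1, alloy 11, alloy 14, alloy 2, alloy 6}.
Intersection: {alloy 6} — 1.

1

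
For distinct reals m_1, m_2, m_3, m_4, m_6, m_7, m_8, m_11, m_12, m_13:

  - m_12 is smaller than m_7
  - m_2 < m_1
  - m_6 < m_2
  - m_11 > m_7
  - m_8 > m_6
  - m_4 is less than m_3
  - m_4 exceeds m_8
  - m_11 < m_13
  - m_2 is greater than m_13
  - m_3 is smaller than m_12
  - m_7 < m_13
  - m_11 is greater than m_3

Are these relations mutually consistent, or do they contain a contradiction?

consistent

Every relation is compatible with m_6 < m_8 < m_4 < m_3 < m_12 < m_7 < m_11 < m_13 < m_2 < m_1; the set is consistent.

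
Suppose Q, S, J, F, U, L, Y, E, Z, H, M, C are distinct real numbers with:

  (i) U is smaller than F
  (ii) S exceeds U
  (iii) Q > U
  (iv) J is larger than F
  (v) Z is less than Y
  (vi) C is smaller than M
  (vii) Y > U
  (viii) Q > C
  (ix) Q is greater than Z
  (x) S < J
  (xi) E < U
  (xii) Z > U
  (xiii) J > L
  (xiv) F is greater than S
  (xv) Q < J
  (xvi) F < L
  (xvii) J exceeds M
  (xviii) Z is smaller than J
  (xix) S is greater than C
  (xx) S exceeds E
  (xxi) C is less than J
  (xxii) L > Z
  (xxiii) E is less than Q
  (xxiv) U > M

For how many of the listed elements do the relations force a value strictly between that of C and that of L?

5

The relations place C below L. An element lies strictly between them when it is forced above C and also forced below L.
Above C: {M, U, Z, S, Q, F, Y, J}. Below L: {M, E, U, Z, S, F}.
Intersection: {M, U, Z, S, F} — 5.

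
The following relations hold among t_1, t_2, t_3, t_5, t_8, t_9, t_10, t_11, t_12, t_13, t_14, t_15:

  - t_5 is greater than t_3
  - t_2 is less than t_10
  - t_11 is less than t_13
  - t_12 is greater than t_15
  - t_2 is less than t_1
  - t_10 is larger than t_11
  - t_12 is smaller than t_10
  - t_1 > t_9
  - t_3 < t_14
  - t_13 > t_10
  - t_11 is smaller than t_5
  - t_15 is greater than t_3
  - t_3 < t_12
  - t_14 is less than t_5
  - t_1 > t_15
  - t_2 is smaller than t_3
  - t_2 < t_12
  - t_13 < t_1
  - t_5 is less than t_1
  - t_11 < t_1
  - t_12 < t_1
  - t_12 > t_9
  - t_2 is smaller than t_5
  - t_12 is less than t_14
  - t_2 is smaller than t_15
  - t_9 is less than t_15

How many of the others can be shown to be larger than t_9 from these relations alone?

Directly above t_9: t_15, t_12, t_1.
One step further: t_10, t_14 (5 so far).
One step further: t_5, t_13 (7 so far).
No other element is forced above t_9 by the given relations, so the count is 7.

7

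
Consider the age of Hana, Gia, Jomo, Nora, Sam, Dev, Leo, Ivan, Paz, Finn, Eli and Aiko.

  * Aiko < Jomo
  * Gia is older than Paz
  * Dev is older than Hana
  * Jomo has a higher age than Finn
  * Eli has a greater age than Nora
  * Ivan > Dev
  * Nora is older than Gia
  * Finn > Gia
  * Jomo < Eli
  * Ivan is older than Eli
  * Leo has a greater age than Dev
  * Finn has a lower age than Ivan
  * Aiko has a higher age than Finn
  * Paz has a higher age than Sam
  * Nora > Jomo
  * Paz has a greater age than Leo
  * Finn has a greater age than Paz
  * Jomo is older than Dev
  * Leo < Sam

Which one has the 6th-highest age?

The consecutive relations fix a unique order: Hana < Dev < Leo < Sam < Paz < Gia < Finn < Aiko < Jomo < Nora < Eli < Ivan.
Counting 6 from the largest end gives Finn.

Finn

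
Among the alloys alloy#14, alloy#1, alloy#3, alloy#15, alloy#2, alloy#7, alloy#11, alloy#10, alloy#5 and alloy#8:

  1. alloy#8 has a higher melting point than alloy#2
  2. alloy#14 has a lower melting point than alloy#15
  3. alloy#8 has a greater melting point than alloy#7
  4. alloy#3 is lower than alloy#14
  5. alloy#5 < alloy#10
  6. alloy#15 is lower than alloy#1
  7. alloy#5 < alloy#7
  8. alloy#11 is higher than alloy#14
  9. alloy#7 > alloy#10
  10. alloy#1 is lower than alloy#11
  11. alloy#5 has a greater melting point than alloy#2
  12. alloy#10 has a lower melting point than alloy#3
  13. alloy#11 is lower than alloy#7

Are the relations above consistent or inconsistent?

The single ordering alloy#2 < alloy#5 < alloy#10 < alloy#3 < alloy#14 < alloy#15 < alloy#1 < alloy#11 < alloy#7 < alloy#8 satisfies every listed relation, so no contradiction arises.

consistent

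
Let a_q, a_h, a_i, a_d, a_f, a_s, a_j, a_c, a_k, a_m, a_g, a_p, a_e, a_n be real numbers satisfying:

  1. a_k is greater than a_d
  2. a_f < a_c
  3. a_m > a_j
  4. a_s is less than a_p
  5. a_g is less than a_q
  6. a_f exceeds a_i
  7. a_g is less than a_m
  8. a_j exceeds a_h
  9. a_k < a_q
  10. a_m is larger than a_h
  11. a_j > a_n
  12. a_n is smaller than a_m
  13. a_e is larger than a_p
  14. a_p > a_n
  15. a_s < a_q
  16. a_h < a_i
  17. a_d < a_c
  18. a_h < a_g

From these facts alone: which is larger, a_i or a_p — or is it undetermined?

Following every chain through a_i: above a_i we get a_f, a_c; below a_i we get a_h.
a_p is not reached, and no chain runs the other way from a_p to a_i.
So the given relations leave the order of a_i and a_p undetermined.

undetermined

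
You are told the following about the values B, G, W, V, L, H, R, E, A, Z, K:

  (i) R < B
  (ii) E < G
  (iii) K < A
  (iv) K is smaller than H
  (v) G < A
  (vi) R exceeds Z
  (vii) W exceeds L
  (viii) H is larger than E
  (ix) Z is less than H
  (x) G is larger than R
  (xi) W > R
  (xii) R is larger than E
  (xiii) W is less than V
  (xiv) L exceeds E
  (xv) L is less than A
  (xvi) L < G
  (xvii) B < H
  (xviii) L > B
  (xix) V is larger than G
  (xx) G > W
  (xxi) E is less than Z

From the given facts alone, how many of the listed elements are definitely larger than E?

From E the given relations immediately reach Z, R, H, L, G.
From those, B, W, V, A — 9 in total.
No other element is forced above E by the given relations, so the count is 9.

9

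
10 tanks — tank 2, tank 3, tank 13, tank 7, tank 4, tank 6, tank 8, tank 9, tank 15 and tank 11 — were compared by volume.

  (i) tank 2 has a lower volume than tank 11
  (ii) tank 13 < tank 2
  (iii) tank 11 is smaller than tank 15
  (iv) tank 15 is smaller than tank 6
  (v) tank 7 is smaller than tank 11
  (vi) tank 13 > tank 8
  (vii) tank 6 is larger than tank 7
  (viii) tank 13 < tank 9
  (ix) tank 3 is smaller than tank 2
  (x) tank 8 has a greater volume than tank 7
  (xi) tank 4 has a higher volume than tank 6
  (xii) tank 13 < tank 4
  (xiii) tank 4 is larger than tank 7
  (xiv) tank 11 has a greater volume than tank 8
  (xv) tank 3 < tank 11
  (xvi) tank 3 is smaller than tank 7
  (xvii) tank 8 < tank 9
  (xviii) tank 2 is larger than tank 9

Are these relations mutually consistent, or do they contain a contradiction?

The single ordering tank 3 < tank 7 < tank 8 < tank 13 < tank 9 < tank 2 < tank 11 < tank 15 < tank 6 < tank 4 satisfies every listed relation, so no contradiction arises.

consistent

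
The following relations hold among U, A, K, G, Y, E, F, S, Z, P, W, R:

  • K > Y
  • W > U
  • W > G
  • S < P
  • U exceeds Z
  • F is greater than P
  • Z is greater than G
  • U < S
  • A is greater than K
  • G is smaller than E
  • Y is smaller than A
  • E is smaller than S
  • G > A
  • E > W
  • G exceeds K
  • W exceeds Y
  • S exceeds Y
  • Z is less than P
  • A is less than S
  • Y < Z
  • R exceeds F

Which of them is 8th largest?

Z

The consecutive relations fix a unique order: Y < K < A < G < Z < U < W < E < S < P < F < R.
Counting 8 from the largest end gives Z.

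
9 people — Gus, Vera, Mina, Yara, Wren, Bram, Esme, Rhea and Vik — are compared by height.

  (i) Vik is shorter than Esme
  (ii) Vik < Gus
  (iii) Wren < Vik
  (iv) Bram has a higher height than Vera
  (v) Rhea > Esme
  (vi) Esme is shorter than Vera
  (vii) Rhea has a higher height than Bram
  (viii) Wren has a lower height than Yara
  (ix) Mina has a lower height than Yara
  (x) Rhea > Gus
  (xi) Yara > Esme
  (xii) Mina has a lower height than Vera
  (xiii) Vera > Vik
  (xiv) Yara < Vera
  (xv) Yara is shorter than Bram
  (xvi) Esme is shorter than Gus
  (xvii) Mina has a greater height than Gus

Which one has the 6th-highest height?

Chaining the given pairs: Wren < Vik < Esme < Gus < Mina < Yara < Vera < Bram < Rhea.
The 6th largest is Gus.

Gus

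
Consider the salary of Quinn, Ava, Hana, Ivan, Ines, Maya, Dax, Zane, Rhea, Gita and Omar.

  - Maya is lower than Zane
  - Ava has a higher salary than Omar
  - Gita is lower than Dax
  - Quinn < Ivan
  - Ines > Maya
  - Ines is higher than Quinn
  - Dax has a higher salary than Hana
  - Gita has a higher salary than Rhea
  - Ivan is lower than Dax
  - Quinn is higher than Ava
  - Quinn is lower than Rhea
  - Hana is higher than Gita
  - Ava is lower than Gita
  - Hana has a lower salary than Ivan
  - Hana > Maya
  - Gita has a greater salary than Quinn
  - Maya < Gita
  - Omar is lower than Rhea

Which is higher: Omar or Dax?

Dax

The relevant relations are Omar < Ava; Ava < Quinn; Quinn < Rhea; Rhea < Gita; Gita < Hana; Hana < Ivan; Ivan < Dax.
Together: Omar < Ava < Quinn < Rhea < Gita < Hana < Ivan < Dax.
So Omar < Dax; Dax is the higher of the two.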